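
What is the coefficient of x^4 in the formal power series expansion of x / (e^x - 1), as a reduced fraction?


The exponential generating function for Bernoulli numbers is
x / (e^x - 1) = sum_{k>=0} B_k x^k / k!.
So the coefficient of x^4 in x / (e^x - 1) is B_4 / 4!.
Computing: B_4 = -1/30, 4! = 24, giving
-1/30 / 24 = -1/720.

-1/720


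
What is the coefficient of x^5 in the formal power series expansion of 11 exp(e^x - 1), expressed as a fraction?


exp(e^x - 1) is the exponential generating function for the Bell numbers Bell_k: exp(e^x - 1) = sum_{k>=0} Bell_k x^k / k!.
So the coefficient of x^5 in 11 exp(e^x - 1) is 11 Bell_5 / 5!.
Computing: Bell_5 = 52 and 5! = 120, giving
11 * 52/120 = 143/30.

143/30


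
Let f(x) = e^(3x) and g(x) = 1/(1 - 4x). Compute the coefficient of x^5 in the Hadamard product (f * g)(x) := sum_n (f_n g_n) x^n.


Expanding: f_k = 3^k/k! (from e^(3x)) and g_k = 4^k (from 1/(1 - 4x)). So the Hadamard coefficient (f * g)_k = 3^k 4^k / k! = (12)^k / k!.
For k = 5: 12^5/5! = 248832/120 = 10368/5.

10368/5


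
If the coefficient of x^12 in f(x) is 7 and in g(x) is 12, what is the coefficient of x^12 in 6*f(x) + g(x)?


Scalar multiplication scales coefficients: 6 * 7 = 42.
Then add the g coefficient: 42 + 12
= 54

54


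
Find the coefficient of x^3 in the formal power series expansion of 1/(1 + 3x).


Write 1/(1 + c x) = 1/(1 - (-c) x) and apply the geometric-series identity
1/(1 - y) = sum_{k>=0} y^k to get 1/(1 + c x) = sum_{k>=0} (-c)^k x^k.
So the coefficient of x^k is (-c)^k = (-1)^k * c^k.
Here c = 3 and k = 3:
(-3)^3 = -1 * 27 = -27

-27


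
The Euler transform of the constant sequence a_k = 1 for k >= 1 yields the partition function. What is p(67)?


The Euler transform converts the sequence a_k = 1 into the number of integer partitions.
Using the recurrence or dynamic programming:
p(67) = 2679689

2679689


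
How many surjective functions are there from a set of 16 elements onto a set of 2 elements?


By inclusion-exclusion on which target elements are missed, the number of surjections from an n-set onto a k-set is
surj(n, k) = sum_{j=0}^{k} (-1)^j C(k, j) (k - j)^n.
Equivalently surj(n, k) = k! * S(n, k), where S(n, k) is the Stirling number of the second kind.
For n = 16, k = 2:
S(16, 2) = 32767, so
surj = 2! * 32767 = 2 * 32767 = 65534.

65534


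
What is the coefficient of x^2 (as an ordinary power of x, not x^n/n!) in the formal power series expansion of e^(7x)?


The exponential series is e^y = sum_{k>=0} y^k / k!. Substituting y = 7x gives
e^(7x) = sum_{k>=0} 7^k x^k / k!.
So the coefficient of x^n is a^n/n! with a = 7, n = 2:
7^2 / 2! = 49/2 = 49/2

49/2


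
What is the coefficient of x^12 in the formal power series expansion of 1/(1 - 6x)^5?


The general identity 1/(1 - c x)^r = sum_{k>=0} c^k C(k + r - 1, r - 1) x^k follows by substituting y = c x into 1/(1 - y)^r = sum_{k>=0} C(k + r - 1, r - 1) y^k.
For c = 6, r = 5, k = 12:
6^12 * C(16, 4) = 2176782336 * 1820 = 3961743851520.

3961743851520


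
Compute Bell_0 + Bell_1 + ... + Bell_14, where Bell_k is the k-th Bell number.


Recall Bell_k counts set partitions of a k-set (with Bell_0 = 1 by convention).
Bell_0 through Bell_14: 1, 1, 2, 5, 15, 52, 203, 877, 4140, 21147, 115975, 678570, 4213597, 27644437, 190899322
Sum = 1 + 1 + 2 + 5 + 15 + 52 + 203 + 877 + 4140 + 21147 + 115975 + 678570 + 4213597 + 27644437 + 190899322 = 223578344.

223578344


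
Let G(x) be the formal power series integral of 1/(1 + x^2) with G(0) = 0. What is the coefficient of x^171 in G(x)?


1/(1 + x^2) = sum_{j>=0} (-1)^j x^(2j). Integrating termwise with G(0) = 0:
G(x) = sum_{j>=0} (-1)^j x^(2j+1) / (2j+1) = arctan(x).
Only odd powers are nonzero. For x^171 write 171 = 2*85 + 1, giving
(-1)^85 / 171 = -1/171 = -1/171.

-1/171


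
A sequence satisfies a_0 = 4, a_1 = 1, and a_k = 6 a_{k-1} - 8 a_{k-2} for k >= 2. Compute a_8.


The characteristic equation is t^2 - 6 t + 8 = 0, with roots r_1 = 4 and r_2 = 2 (so c_1 = r_1 + r_2, c_2 = -r_1 r_2 as required).
One can use the closed form a_n = A r_1^n + B r_2^n, but direct iteration is more reliable:
a_0 = 4, a_1 = 1, a_2 = -26, a_3 = -164, a_4 = -776, a_5 = -3344, a_6 = -13856, a_7 = -56384, a_8 = -227456.
So a_8 = -227456.

-227456


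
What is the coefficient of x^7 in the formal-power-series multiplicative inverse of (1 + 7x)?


The inverse is 1/(1 + 7x). Apply the geometric identity 1/(1 - y) = sum_{k>=0} y^k with y = -7x:
1/(1 + 7x) = sum_{k>=0} (-7)^k x^k.
So the coefficient of x^7 is (-7)^7 = -823543.

-823543


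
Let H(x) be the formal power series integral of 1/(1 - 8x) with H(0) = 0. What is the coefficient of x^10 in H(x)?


1/(1 - 8x) = sum_{k>=0} 8^k x^k. Integrating termwise with H(0) = 0:
H(x) = sum_{k>=0} 8^k x^(k+1) / (k+1) = sum_{m>=1} 8^(m-1) x^m / m.
For m = 10: 8^9/10 = 134217728/10 = 67108864/5.

67108864/5


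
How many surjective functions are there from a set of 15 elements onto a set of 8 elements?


By inclusion-exclusion on which target elements are missed, the number of surjections from an n-set onto a k-set is
surj(n, k) = sum_{j=0}^{k} (-1)^j C(k, j) (k - j)^n.
Equivalently surj(n, k) = k! * S(n, k), where S(n, k) is the Stirling number of the second kind.
For n = 15, k = 8:
S(15, 8) = 216627840, so
surj = 8! * 216627840 = 40320 * 216627840 = 8734434508800.

8734434508800


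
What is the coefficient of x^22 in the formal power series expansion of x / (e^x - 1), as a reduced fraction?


The exponential generating function for Bernoulli numbers is
x / (e^x - 1) = sum_{k>=0} B_k x^k / k!.
So the coefficient of x^22 in x / (e^x - 1) is B_22 / 22!.
Computing: B_22 = 854513/138, 22! = 1124000727777607680000, giving
854513/138 / 1124000727777607680000 = 77683/14101100039391805440000.

77683/14101100039391805440000


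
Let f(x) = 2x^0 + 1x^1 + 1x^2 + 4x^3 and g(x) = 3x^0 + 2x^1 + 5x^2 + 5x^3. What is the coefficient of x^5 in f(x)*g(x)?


Cauchy product at x^5:
1*5 + 4*5
= 25

25


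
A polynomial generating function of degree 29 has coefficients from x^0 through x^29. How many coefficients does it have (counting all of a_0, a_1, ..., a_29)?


A polynomial of degree 29 takes the form a_0 + a_1 x + ... + a_29 x^29.
The number of coefficients is 29 + 1 = 30.

30


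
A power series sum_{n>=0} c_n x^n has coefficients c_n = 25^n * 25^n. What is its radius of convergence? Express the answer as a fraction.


By the root test (Cauchy-Hadamard), the radius is R = 1 / limsup_n |c_n|^(1/n).
Here |c_n|^(1/n) = (25^n * 25^n)^(1/n) = 25 * 25 = 625 for all n.
So R = 1/625 = 1/625.

1/625


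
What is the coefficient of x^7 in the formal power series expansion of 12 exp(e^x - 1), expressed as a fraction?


exp(e^x - 1) is the exponential generating function for the Bell numbers Bell_k: exp(e^x - 1) = sum_{k>=0} Bell_k x^k / k!.
So the coefficient of x^7 in 12 exp(e^x - 1) is 12 Bell_7 / 7!.
Computing: Bell_7 = 877 and 7! = 5040, giving
12 * 877/5040 = 877/420.

877/420


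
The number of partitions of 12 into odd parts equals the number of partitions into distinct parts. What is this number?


Computing partitions of 12 into odd parts (1, 3, 5, ...):
Using the generating function prod_{k>=0} 1/(1-x^(2k+1)),
the count is 15

15


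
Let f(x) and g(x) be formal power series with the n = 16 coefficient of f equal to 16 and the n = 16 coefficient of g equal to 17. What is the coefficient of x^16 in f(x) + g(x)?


Addition of formal power series is termwise.
The coefficient of x^16 in f + g = 16 + 17
= 33

33


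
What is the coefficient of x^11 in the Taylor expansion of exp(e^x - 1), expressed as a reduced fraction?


exp(e^x - 1) = sum_{k>=0} Bell_k x^k / k!, where Bell_k is the k-th Bell number.
So the coefficient of x^11 is Bell_11 / 11!.
Computing: Bell_11 = 678570 and 11! = 39916800, giving
678570/39916800 = 22619/1330560.

22619/1330560


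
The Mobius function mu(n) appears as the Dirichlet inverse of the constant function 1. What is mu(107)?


107 = 107 (all distinct primes).
mu(107) = (-1)^1 = -1

-1


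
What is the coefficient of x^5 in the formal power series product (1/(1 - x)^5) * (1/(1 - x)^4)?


Combine the factors: (1/(1 - x)^5) * (1/(1 - x)^4) = 1/(1 - x)^9.
Then use 1/(1 - x)^r = sum_{k>=0} C(k + r - 1, r - 1) x^k with r = 9 and k = 5:
C(13, 8) = 1287.

1287


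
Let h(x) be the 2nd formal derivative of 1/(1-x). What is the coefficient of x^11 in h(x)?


Differentiating 2 times: d^2/dx^2 [1/(1-x)] = 2!/(1-x)^3.
The expansion 1/(1-x)^3 = sum_{k>=0} C(k+2, 2) x^k, so the coefficient of x^n in 2!/(1-x)^3 is 2! * C(n+2, 2).
For n = 11: 2 * C(13, 2) = 2 * 78 = 156

156


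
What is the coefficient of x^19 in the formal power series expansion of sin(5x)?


The Maclaurin series is sin(t) = sum_{k>=0} (-1)^k t^(2k+1) / (2k+1)!, so substituting t = 5x, only odd powers of x are nonzero, with coefficient of x^(2k+1) equal to (-1)^k 5^(2k+1) / (2k+1)!.
Write 19 = 2*9 + 1, giving the coefficient (-1)^9 * 5^19 / 19! = -19073486328125/121645100408832000 = -152587890625/973160803270656.

-152587890625/973160803270656


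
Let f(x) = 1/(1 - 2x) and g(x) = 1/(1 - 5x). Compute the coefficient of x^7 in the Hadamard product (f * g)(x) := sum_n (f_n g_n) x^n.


f has coefficients f_k = 2^k and g has coefficients g_k = 5^k, so the Hadamard product has coefficient (f*g)_k = 2^k * 5^k = 10^k.
For k = 7: 10^7 = 10000000.

10000000


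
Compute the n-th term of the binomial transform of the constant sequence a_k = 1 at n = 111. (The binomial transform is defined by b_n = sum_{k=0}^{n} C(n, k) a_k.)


With a_k = 1 for all k, b_n = sum_{k=0}^{n} C(n, k) = 2^n by the binomial theorem.
For n = 111: 2^111 = 2596148429267413814265248164610048.

2596148429267413814265248164610048


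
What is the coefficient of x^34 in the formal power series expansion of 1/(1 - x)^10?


The negative binomial / multiset identity is
1/(1 - x)^r = sum_{k>=0} C(k + r - 1, r - 1) x^k.
Here r = 10 and k = 34, so the coefficient is
C(34 + 9, 9) = C(43, 9)
= 563921995

563921995


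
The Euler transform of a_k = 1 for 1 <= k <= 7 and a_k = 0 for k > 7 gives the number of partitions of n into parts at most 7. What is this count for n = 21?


Partitions of 21 into parts at most 7:
Using generating function (1-x)^(-1)(1-x^2)^(-1)...(1-x^7)^(-1),
the coefficient of x^21 = 436

436


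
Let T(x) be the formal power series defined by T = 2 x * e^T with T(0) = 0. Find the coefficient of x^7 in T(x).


Apply the Lagrange inversion formula: if T = 2 x * phi(T) with phi(t) = e^t, then
[x^n] T = 2^n * (1/n) [t^(n-1)] phi(t)^n = 2^n * (1/n) [t^(n-1)] e^(n t) = 2^n * (1/n) * n^(n-1) / (n-1)! = 2^n * n^(n-1) / n!.
When c = 1 this is the Cayley count of rooted labeled trees on n vertices, divided by n!.
For n = 7: 2^7 * 7^6 / 7! = 128 * 117649/5040 = 134456/45.

134456/45


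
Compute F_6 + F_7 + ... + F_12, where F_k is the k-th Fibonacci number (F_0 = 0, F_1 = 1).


Use the identity sum_{k=0}^{N} F_k = F_{N+2} - 1 (which follows from F_{k+2} - F_{k+1} = F_k). Then
sum_{k=6}^{12} F_k = (F_{14} - 1) - (F_{7} - 1) = F_{14} - F_{7}.
Computing: F_{14} = 377, F_{7} = 13, so
Sum = 377 - 13 = 364.

364


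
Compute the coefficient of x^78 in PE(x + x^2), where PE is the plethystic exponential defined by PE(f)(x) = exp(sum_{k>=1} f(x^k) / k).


With f(x) = x + x^2, the exponent is sum_{k>=1} (x^k + x^(2k)) / k = -ln(1 - x) - ln(1 - x^2). Exponentiating:
PE(x + x^2) = 1 / ((1 - x)(1 - x^2)).
This is the generating function for partitions of n into parts of size 1 or 2. The number of 2's can be any j in 0..39, and the rest are 1's, so
[x^78] = floor(78/2) + 1 = 40.

40


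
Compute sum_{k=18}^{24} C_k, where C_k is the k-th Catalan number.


C_18 through C_24: 477638700, 1767263190, 6564120420, 24466267020, 91482563640, 343059613650, 1289904147324
Sum = 477638700 + 1767263190 + 6564120420 + 24466267020 + 91482563640 + 343059613650 + 1289904147324
= 1757721613944

1757721613944


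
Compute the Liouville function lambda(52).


The Liouville function is lambda(k) = (-1)^Omega(k), where Omega(k) counts the prime factors of k with multiplicity.
Factoring: 52 = 2 * 2 * 13, so Omega(52) = 3.
lambda(52) = (-1)^3 = -1.

-1


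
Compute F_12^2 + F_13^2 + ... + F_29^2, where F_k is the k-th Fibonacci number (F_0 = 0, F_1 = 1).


There is a standard identity sum_{k=0}^{N} F_k^2 = F_N * F_{N+1} (proved inductively from the telescoping relation F_k^2 = F_k F_{k+1} - F_{k-1} F_k). Then
sum_{k=12}^{29} F_k^2 = F_29 F_30 - F_11 F_12.
Computing: F_29 = 514229, F_30 = 832040, F_11 = 89, F_12 = 144.
Sum = 514229 * 832040 - 89 * 144 = 427859084344.

427859084344


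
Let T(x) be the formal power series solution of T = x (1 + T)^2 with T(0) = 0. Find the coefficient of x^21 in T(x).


Apply the Lagrange inversion formula: if T = x * phi(T) with phi(t) = (1 + t)^2, then [x^n] T = (1/n) [t^(n-1)] phi(t)^n = (1/n) [t^(n-1)] (1 + t)^(2n) = (1/n) C(2n, n-1).
Using the identity C(2n, n-1) = C(2n, n) * n / (n+1), the unscaled factor equals C(2n, n) / (n+1) = C_n, the n-th Catalan number.
For n = 21: C_21 = C(42, 21) / 22 = 538257874440/22 = 24466267020 = 24466267020.

24466267020


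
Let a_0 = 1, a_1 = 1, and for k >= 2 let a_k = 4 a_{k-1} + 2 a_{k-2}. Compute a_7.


Iterating the recurrence forward:
a_0 = 1
a_1 = 1
a_2 = 4*1 + 2*1 = 6
a_3 = 4*6 + 2*1 = 26
a_4 = 4*26 + 2*6 = 116
a_5 = 4*116 + 2*26 = 516
a_6 = 4*516 + 2*116 = 2296
a_7 = 4*2296 + 2*516 = 10216
So a_7 = 10216.

10216


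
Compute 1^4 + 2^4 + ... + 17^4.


This power sum has a closed form given by Faulhaber's formula
sum_{k=1}^{m} k^p = (1 / (p + 1)) * sum_{j=0}^{p} C(p + 1, j) B_j m^(p + 1 - j),
but for small m direct computation is fastest:
1 + 16 + 81 + 256 + 625 + 1296 + 2401 + 4096 + 6561 + 10000 + 14641 + 20736 + 28561 + 38416 + 50625 + 65536 + 83521 = 327369.

327369


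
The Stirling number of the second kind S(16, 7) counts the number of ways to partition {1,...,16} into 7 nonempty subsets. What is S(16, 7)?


Using the explicit formula S(n,k) = (1/k!) sum_{j=0}^{k} (-1)^(k-j) C(k,j) j^n:
S(16, 7) = 3281882604
Equivalently, S(n,k) is n! times the coefficient of x^n in the EGF (e^x - 1)^k / k!.

3281882604


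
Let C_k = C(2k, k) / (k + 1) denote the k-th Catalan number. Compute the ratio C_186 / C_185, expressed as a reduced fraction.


Using C_k = (2k)! / (k! (k+1)!), the ratio C_{k+1}/C_k simplifies to
C_{k+1}/C_k = [(2k+2)! / ((k+1)! (k+2)!)] * [k! (k+1)! / (2k)!]
 = (2k+2)(2k+1) / ((k+1)(k+2)) = 2(2k+1) / (k+2).
For k = 185: 2(2*185 + 1) / (185 + 2) = 742/187 = 742/187.

742/187


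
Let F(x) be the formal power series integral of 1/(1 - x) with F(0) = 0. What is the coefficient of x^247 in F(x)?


1/(1 - x) = sum_{k>=0} x^k. Integrating termwise and using F(0) = 0 gives
F(x) = sum_{k>=0} x^(k+1) / (k+1) = sum_{m>=1} x^m / m = -ln(1 - x).
So the coefficient of x^247 is 1/247 = 1/247.

1/247


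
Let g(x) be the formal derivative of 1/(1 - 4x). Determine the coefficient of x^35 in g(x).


Differentiate termwise: d/dx sum_{k>=0} 4^k x^k = sum_{k>=1} k 4^k x^(k-1) = sum_{j>=0} (j+1) 4^(j+1) x^j.
Equivalently, d/dx [1/(1 - 4x)] = 4/(1 - 4x)^2.
For j = 35: 36 * 4^36 = 36 * 4722366482869645213696 = 170005193383307227693056.

170005193383307227693056


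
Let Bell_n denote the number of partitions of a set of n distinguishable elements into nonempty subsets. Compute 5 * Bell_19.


Bell_19 can be computed from the Bell triangle or from Dobinski's identity Bell_n = (1/e) * sum_{k>=0} k^n / k!.
Computing Bell_19 = 5832742205057.
Then 5 * 5832742205057 = 29163711025285.

29163711025285


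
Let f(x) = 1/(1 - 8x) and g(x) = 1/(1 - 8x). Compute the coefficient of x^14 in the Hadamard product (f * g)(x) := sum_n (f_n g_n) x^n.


f has coefficients f_k = 8^k and g has coefficients g_k = 8^k, so the Hadamard product has coefficient (f*g)_k = 8^k * 8^k = 64^k.
For k = 14: 64^14 = 19342813113834066795298816.

19342813113834066795298816


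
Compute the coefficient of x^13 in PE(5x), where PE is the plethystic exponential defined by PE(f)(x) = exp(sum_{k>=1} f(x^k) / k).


With f(x) = 5x, the exponent is sum_{k>=1} 5 x^k / k = 5 * (-ln(1 - x)). Exponentiating:
PE(5x) = exp(-5 ln(1 - x)) = 1/(1 - x)^5.
By the negative binomial expansion, [x^n] 1/(1 - x)^5 = C(n + 4, 4).
For n = 13: C(17, 4) = 2380.

2380


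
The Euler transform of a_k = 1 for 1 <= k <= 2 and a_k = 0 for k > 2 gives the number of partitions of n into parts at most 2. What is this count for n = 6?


Partitions of 6 into parts at most 2:
Using generating function (1-x)^(-1)(1-x^2)^(-1),
the coefficient of x^6 = 4

4


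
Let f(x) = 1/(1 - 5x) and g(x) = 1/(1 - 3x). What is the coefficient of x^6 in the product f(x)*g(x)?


The coefficient of x^n in f*g is the Cauchy product: sum_{k=0}^{n} a^k * b^(n-k).
With a=5, b=3, n=6:
sum_{k=0}^{6} 5^k * 3^(6-k)
= 37969

37969


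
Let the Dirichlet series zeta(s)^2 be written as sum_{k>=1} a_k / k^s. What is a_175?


The Dirichlet convolution of the constant function 1 with itself gives (1 * 1)(k) = sum_{d | k} 1 = d(k), the number of positive divisors of k.
Since zeta(s) = sum_{k>=1} 1/k^s, we have zeta(s)^2 = sum_{k>=1} d(k)/k^s, so a_k = d(k).
For k = 175: the divisors are 1, 5, 7, 25, 35, 175.
Count = 6.

6


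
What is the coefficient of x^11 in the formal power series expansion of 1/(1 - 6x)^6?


The general identity 1/(1 - c x)^r = sum_{k>=0} c^k C(k + r - 1, r - 1) x^k follows by substituting y = c x into 1/(1 - y)^r = sum_{k>=0} C(k + r - 1, r - 1) y^k.
For c = 6, r = 6, k = 11:
6^11 * C(16, 5) = 362797056 * 4368 = 1584697540608.

1584697540608


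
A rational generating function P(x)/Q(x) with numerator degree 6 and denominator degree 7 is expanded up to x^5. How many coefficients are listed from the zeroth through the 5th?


Expanding up to x^5 gives the coefficients for x^0, x^1, ..., x^5.
That is 5 + 1 = 6 coefficients in total.

6


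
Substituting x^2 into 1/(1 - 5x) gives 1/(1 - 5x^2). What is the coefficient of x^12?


The coefficient of x^(2m) in 1/(1 - 5x^2) is 5^m.
With n = 12 = 2*6, the coefficient is 5^6 = 15625.

15625


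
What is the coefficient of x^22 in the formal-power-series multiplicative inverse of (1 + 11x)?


The inverse is 1/(1 + 11x). Apply the geometric identity 1/(1 - y) = sum_{k>=0} y^k with y = -11x:
1/(1 + 11x) = sum_{k>=0} (-11)^k x^k.
So the coefficient of x^22 is (-11)^22 = 81402749386839761113321.

81402749386839761113321


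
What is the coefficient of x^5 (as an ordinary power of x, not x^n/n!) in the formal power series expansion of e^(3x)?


The exponential series is e^y = sum_{k>=0} y^k / k!. Substituting y = 3x gives
e^(3x) = sum_{k>=0} 3^k x^k / k!.
So the coefficient of x^n is a^n/n! with a = 3, n = 5:
3^5 / 5! = 243/120 = 81/40

81/40


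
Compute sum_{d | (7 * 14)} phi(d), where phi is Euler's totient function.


First, 7 * 14 = 98. One classical identity is sum_{d | n} phi(d) = n (each k in [1, n] has a unique gcd with n, and among the k's with gcd(k, n) = n/d there are phi(d) of them). So the sum equals 98. We also verify directly:
Divisors of 98: 1, 2, 7, 14, 49, 98.
phi values: 1, 1, 6, 6, 42, 42.
Sum = 98.

98


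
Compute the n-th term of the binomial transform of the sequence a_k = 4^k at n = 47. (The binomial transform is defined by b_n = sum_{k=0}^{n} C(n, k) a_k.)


With a_k = 4^k, b_n = sum_{k=0}^{n} C(n, k) 4^k = (1 + 4)^n by the binomial theorem.
For n = 47: (1 + 4)^47 = 5^47 = 710542735760100185871124267578125.

710542735760100185871124267578125


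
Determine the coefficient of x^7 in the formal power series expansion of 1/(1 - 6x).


The geometric series identity gives 1/(1 - c x) = sum_{k>=0} c^k x^k, so the coefficient of x^k is c^k.
Here c = 6 and k = 7.
Computing: 6^7 = 279936

279936


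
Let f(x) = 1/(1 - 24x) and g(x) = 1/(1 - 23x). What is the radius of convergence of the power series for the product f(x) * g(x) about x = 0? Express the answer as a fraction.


The radius of 1/(1 - 24x) is 1/24 (nearest singularity at x = 1/24), and the radius of 1/(1 - 23x) is 1/23.
The product f(x)*g(x) = 1/((1 - 24x)(1 - 23x)) has singularities at both 1/24 and 1/23, so its radius of convergence is the distance to the nearest one:
min(1/24, 1/23) = 1/24.

1/24


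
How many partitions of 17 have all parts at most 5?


Using the generating function (1-x)^(-1)(1-x^2)^(-1)...(1-x^5)^(-1),
the coefficient of x^17 counts these restricted partitions.
Result = 119

119


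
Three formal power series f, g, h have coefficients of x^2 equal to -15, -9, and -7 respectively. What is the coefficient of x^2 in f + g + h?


Series addition is componentwise:
-15 + -9 + -7
= -31

-31


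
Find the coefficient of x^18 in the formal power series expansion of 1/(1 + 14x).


Write 1/(1 + c x) = 1/(1 - (-c) x) and apply the geometric-series identity
1/(1 - y) = sum_{k>=0} y^k to get 1/(1 + c x) = sum_{k>=0} (-c)^k x^k.
So the coefficient of x^k is (-c)^k = (-1)^k * c^k.
Here c = 14 and k = 18:
(-14)^18 = 1 * 426878854210636742656 = 426878854210636742656

426878854210636742656


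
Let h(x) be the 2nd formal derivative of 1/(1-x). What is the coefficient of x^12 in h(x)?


Differentiating 2 times: d^2/dx^2 [1/(1-x)] = 2!/(1-x)^3.
The expansion 1/(1-x)^3 = sum_{k>=0} C(k+2, 2) x^k, so the coefficient of x^n in 2!/(1-x)^3 is 2! * C(n+2, 2).
For n = 12: 2 * C(14, 2) = 2 * 91 = 182

182


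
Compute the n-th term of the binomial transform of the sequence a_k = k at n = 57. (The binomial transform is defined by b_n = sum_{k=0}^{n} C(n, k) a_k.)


With a_k = k, b_n = sum_{k=0}^{n} C(n, k) k. Using k * C(n, k) = n * C(n-1, k-1) gives b_n = n * sum_{k>=1} C(n-1, k-1) = n * 2^(n-1).
For n = 57: 57 * 2^56 = 57 * 72057594037927936 = 4107282860161892352.

4107282860161892352


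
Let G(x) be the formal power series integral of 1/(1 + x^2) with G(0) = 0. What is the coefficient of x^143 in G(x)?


1/(1 + x^2) = sum_{j>=0} (-1)^j x^(2j). Integrating termwise with G(0) = 0:
G(x) = sum_{j>=0} (-1)^j x^(2j+1) / (2j+1) = arctan(x).
Only odd powers are nonzero. For x^143 write 143 = 2*71 + 1, giving
(-1)^71 / 143 = -1/143 = -1/143.

-1/143


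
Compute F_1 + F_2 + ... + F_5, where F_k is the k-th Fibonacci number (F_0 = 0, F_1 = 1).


Use the identity sum_{k=0}^{N} F_k = F_{N+2} - 1 (which follows from F_{k+2} - F_{k+1} = F_k). Then
sum_{k=1}^{5} F_k = (F_{7} - 1) - (F_{2} - 1) = F_{7} - F_{2}.
Computing: F_{7} = 13, F_{2} = 1, so
Sum = 13 - 1 = 12.

12


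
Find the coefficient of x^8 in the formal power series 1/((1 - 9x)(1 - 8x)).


By partial fractions or Cauchy convolution:
The coefficient equals sum_{k=0}^{8} 9^k * 8^(8-k).
= 253202761

253202761


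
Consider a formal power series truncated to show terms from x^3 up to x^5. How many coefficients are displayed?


From x^3 to x^5 inclusive, the count is 5 - 3 + 1 = 3.

3


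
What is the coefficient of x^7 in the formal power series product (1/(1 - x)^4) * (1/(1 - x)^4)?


Combine the factors: (1/(1 - x)^4) * (1/(1 - x)^4) = 1/(1 - x)^8.
Then use 1/(1 - x)^r = sum_{k>=0} C(k + r - 1, r - 1) x^k with r = 8 and k = 7:
C(14, 7) = 3432.

3432


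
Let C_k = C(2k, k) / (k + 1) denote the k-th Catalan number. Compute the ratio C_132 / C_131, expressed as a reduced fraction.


Using C_k = (2k)! / (k! (k+1)!), the ratio C_{k+1}/C_k simplifies to
C_{k+1}/C_k = [(2k+2)! / ((k+1)! (k+2)!)] * [k! (k+1)! / (2k)!]
 = (2k+2)(2k+1) / ((k+1)(k+2)) = 2(2k+1) / (k+2).
For k = 131: 2(2*131 + 1) / (131 + 2) = 526/133 = 526/133.

526/133


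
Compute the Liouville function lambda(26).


The Liouville function is lambda(k) = (-1)^Omega(k), where Omega(k) counts the prime factors of k with multiplicity.
Factoring: 26 = 2 * 13, so Omega(26) = 2.
lambda(26) = (-1)^2 = 1.

1


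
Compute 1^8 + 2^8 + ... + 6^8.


This power sum has a closed form given by Faulhaber's formula
sum_{k=1}^{m} k^p = (1 / (p + 1)) * sum_{j=0}^{p} C(p + 1, j) B_j m^(p + 1 - j),
but for small m direct computation is fastest:
1 + 256 + 6561 + 65536 + 390625 + 1679616 = 2142595.

2142595


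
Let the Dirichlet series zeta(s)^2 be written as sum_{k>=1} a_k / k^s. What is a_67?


The Dirichlet convolution of the constant function 1 with itself gives (1 * 1)(k) = sum_{d | k} 1 = d(k), the number of positive divisors of k.
Since zeta(s) = sum_{k>=1} 1/k^s, we have zeta(s)^2 = sum_{k>=1} d(k)/k^s, so a_k = d(k).
For k = 67: the divisors are 1, 67.
Count = 2.

2


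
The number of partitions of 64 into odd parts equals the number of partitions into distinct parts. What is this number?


Computing partitions of 64 into odd parts (1, 3, 5, ...):
Using the generating function prod_{k>=0} 1/(1-x^(2k+1)),
the count is 16444

16444


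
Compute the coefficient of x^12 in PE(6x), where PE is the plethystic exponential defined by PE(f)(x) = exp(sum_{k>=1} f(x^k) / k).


With f(x) = 6x, the exponent is sum_{k>=1} 6 x^k / k = 6 * (-ln(1 - x)). Exponentiating:
PE(6x) = exp(-6 ln(1 - x)) = 1/(1 - x)^6.
By the negative binomial expansion, [x^n] 1/(1 - x)^6 = C(n + 5, 5).
For n = 12: C(17, 5) = 6188.

6188


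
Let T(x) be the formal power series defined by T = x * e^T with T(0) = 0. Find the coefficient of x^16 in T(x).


Apply the Lagrange inversion formula: if T = x * phi(T) with phi(t) = e^t, then
[x^n] T = (1/n) [t^(n-1)] phi(t)^n = (1/n) [t^(n-1)] e^(n t) = (1/n) * n^(n-1) / (n-1)! = n^(n-1) / n!.
When c = 1 this is the Cayley count of rooted labeled trees on n vertices, divided by n!.
For n = 16: 16^15 / 16! = 1152921504606846976/20922789888000 = 35184372088832/638512875.

35184372088832/638512875


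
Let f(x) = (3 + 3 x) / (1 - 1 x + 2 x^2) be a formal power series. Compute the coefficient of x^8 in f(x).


Write f(x) = sum_{k>=0} a_k x^k. Multiplying both sides by 1 - 1 x + 2 x^2 gives
(1 - 1 x + 2 x^2) sum_{k>=0} a_k x^k = 3 + 3 x.
Matching coefficients:
 x^0: a_0 = 3
 x^1: a_1 - 1 a_0 = 3  =>  a_1 = 1*3 + 3 = 6
 x^k (k >= 2): a_k = 1 a_{k-1} - 2 a_{k-2}.
Iterating: a_2 = 0, a_3 = -12, a_4 = -12, a_5 = 12, a_6 = 36, a_7 = 12, a_8 = -60.
So the coefficient of x^8 is -60.

-60


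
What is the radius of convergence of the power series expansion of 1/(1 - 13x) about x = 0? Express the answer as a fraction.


Expanding 1/(1 - 13x) = sum_{k>=0} 13^k x^k, the series converges when |13x| < 1, i.e., |x| < 1/13.
So the radius of convergence is 1/13 = 1/13.

1/13


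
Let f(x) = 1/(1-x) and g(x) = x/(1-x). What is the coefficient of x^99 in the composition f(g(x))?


First simplify the composition: f(g(x)) = 1/(1 - x/(1-x)) = (1-x)/((1-x) - x) = (1-x)/(1-2x).
Now extract the coefficient. Write (1-x)/(1-2x) = 1/(1-2x) - x/(1-2x).
The coefficient of x^n in 1/(1-2x) is 2^n, and in x/(1-2x) is 2^(n-1) (for n >= 1).
So the coefficient of x^99 is 2^99 - 2^98 = 633825300114114700748351602688 - 316912650057057350374175801344 = 316912650057057350374175801344.

316912650057057350374175801344


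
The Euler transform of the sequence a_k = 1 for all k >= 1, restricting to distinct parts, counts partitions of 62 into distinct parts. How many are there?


Partitions of 62 into distinct parts can be computed via generating function.
Product (1+x)(1+x^2)(1+x^3)...
The coefficient of x^62 = 13394

13394


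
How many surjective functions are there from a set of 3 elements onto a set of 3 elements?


By inclusion-exclusion on which target elements are missed, the number of surjections from an n-set onto a k-set is
surj(n, k) = sum_{j=0}^{k} (-1)^j C(k, j) (k - j)^n.
Equivalently surj(n, k) = k! * S(n, k), where S(n, k) is the Stirling number of the second kind.
For n = 3, k = 3:
S(3, 3) = 1, so
surj = 3! * 1 = 6 * 1 = 6.

6


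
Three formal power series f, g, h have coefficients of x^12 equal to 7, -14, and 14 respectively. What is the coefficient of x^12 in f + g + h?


Series addition is componentwise:
7 + -14 + 14
= 7

7


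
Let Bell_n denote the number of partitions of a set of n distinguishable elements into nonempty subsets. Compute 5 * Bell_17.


Bell_17 can be computed from the Bell triangle or from Dobinski's identity Bell_n = (1/e) * sum_{k>=0} k^n / k!.
Computing Bell_17 = 82864869804.
Then 5 * 82864869804 = 414324349020.

414324349020


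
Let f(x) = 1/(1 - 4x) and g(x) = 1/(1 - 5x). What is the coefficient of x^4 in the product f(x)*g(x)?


The coefficient of x^n in f*g is the Cauchy product: sum_{k=0}^{n} a^k * b^(n-k).
With a=4, b=5, n=4:
sum_{k=0}^{4} 4^k * 5^(4-k)
= 2101

2101


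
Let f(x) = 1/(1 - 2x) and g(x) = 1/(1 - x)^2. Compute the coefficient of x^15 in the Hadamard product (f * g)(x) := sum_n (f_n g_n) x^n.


f has coefficients f_k = 2^k. For g = 1/(1 - x)^2 the coefficient is g_k = C(k + 1, 1) = k + 1. The Hadamard coefficient is (f * g)_k = 2^k * (k + 1).
For k = 15: 2^15 * 16 = 32768 * 16 = 524288.

524288


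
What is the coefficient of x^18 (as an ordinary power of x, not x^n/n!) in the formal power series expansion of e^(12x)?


The exponential series is e^y = sum_{k>=0} y^k / k!. Substituting y = 12x gives
e^(12x) = sum_{k>=0} 12^k x^k / k!.
So the coefficient of x^n is a^n/n! with a = 12, n = 18:
12^18 / 18! = 26623333280885243904/6402373705728000 = 61917364224/14889875

61917364224/14889875


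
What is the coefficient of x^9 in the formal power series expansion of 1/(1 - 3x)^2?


The general identity 1/(1 - c x)^r = sum_{k>=0} c^k C(k + r - 1, r - 1) x^k follows by substituting y = c x into 1/(1 - y)^r = sum_{k>=0} C(k + r - 1, r - 1) y^k.
For c = 3, r = 2, k = 9:
3^9 * C(10, 1) = 19683 * 10 = 196830.

196830


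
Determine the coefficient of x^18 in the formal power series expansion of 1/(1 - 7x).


The geometric series identity gives 1/(1 - c x) = sum_{k>=0} c^k x^k, so the coefficient of x^k is c^k.
Here c = 7 and k = 18.
Computing: 7^18 = 1628413597910449

1628413597910449


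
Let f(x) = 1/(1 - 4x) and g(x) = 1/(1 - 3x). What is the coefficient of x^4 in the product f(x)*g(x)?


The coefficient of x^n in f*g is the Cauchy product: sum_{k=0}^{n} a^k * b^(n-k).
With a=4, b=3, n=4:
sum_{k=0}^{4} 4^k * 3^(4-k)
= 781

781


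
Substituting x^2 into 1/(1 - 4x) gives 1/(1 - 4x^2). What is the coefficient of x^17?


Since 1/(1 - 4x^2) only has even powers of x,
the coefficient of x^17 (odd) is 0.

0


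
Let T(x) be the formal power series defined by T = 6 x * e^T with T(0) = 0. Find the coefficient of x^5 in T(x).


Apply the Lagrange inversion formula: if T = 6 x * phi(T) with phi(t) = e^t, then
[x^n] T = 6^n * (1/n) [t^(n-1)] phi(t)^n = 6^n * (1/n) [t^(n-1)] e^(n t) = 6^n * (1/n) * n^(n-1) / (n-1)! = 6^n * n^(n-1) / n!.
When c = 1 this is the Cayley count of rooted labeled trees on n vertices, divided by n!.
For n = 5: 6^5 * 5^4 / 5! = 7776 * 625/120 = 40500.

40500


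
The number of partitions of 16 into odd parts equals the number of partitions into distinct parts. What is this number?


Computing partitions of 16 into odd parts (1, 3, 5, ...):
Using the generating function prod_{k>=0} 1/(1-x^(2k+1)),
the count is 32

32


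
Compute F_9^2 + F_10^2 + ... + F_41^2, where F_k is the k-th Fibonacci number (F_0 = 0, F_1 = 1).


There is a standard identity sum_{k=0}^{N} F_k^2 = F_N * F_{N+1} (proved inductively from the telescoping relation F_k^2 = F_k F_{k+1} - F_{k-1} F_k). Then
sum_{k=9}^{41} F_k^2 = F_41 F_42 - F_8 F_9.
Computing: F_41 = 165580141, F_42 = 267914296, F_8 = 21, F_9 = 34.
Sum = 165580141 * 267914296 - 21 * 34 = 44361286907595022.

44361286907595022


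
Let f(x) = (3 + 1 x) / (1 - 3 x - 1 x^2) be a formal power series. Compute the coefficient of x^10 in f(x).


Write f(x) = sum_{k>=0} a_k x^k. Multiplying both sides by 1 - 3 x - 1 x^2 gives
(1 - 3 x - 1 x^2) sum_{k>=0} a_k x^k = 3 + 1 x.
Matching coefficients:
 x^0: a_0 = 3
 x^1: a_1 - 3 a_0 = 1  =>  a_1 = 3*3 + 1 = 10
 x^k (k >= 2): a_k = 3 a_{k-1} + 1 a_{k-2}.
Iterating: a_2 = 33, a_3 = 109, a_4 = 360, a_5 = 1189, a_6 = 3927, a_7 = 12970, a_8 = 42837, a_9 = 141481, a_10 = 467280.
So the coefficient of x^10 is 467280.

467280


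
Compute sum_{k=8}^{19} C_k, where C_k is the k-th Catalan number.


C_8 through C_19: 1430, 4862, 16796, 58786, 208012, 742900, 2674440, 9694845, 35357670, 129644790, 477638700, 1767263190
Sum = 1430 + 4862 + 16796 + 58786 + 208012 + 742900 + 2674440 + 9694845 + 35357670 + 129644790 + 477638700 + 1767263190
= 2423306421

2423306421


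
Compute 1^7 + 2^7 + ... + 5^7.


This power sum has a closed form given by Faulhaber's formula
sum_{k=1}^{m} k^p = (1 / (p + 1)) * sum_{j=0}^{p} C(p + 1, j) B_j m^(p + 1 - j),
but for small m direct computation is fastest:
1 + 128 + 2187 + 16384 + 78125 = 96825.

96825


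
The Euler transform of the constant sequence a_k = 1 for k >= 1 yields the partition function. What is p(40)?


The Euler transform converts the sequence a_k = 1 into the number of integer partitions.
Using the recurrence or dynamic programming:
p(40) = 37338

37338


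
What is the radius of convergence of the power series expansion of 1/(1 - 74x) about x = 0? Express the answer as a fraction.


Expanding 1/(1 - 74x) = sum_{k>=0} 74^k x^k, the series converges when |74x| < 1, i.e., |x| < 1/74.
So the radius of convergence is 1/74 = 1/74.

1/74


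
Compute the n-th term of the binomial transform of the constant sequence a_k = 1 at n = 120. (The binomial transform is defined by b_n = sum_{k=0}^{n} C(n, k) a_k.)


With a_k = 1 for all k, b_n = sum_{k=0}^{n} C(n, k) = 2^n by the binomial theorem.
For n = 120: 2^120 = 1329227995784915872903807060280344576.

1329227995784915872903807060280344576


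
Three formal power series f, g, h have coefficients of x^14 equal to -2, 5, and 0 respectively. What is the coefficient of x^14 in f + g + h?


Series addition is componentwise:
-2 + 5 + 0
= 3

3


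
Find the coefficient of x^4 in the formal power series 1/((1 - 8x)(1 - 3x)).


By partial fractions or Cauchy convolution:
The coefficient equals sum_{k=0}^{4} 8^k * 3^(4-k).
= 6505

6505


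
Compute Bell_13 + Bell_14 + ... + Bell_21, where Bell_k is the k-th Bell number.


Recall Bell_k counts set partitions of a k-set (with Bell_0 = 1 by convention).
Bell_13 through Bell_21: 27644437, 190899322, 1382958545, 10480142147, 82864869804, 682076806159, 5832742205057, 51724158235372, 474869816156751
Sum = 27644437 + 190899322 + 1382958545 + 10480142147 + 82864869804 + 682076806159 + 5832742205057 + 51724158235372 + 474869816156751 = 533203739917594.

533203739917594


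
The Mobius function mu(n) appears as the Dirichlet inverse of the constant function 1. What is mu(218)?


218 = 2 * 109 (all distinct primes).
mu(218) = (-1)^2 = 1

1


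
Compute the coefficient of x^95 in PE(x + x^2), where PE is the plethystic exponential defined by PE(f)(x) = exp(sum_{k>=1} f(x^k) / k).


With f(x) = x + x^2, the exponent is sum_{k>=1} (x^k + x^(2k)) / k = -ln(1 - x) - ln(1 - x^2). Exponentiating:
PE(x + x^2) = 1 / ((1 - x)(1 - x^2)).
This is the generating function for partitions of n into parts of size 1 or 2. The number of 2's can be any j in 0..47, and the rest are 1's, so
[x^95] = floor(95/2) + 1 = 48.

48


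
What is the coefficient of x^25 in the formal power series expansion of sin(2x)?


The Maclaurin series is sin(t) = sum_{k>=0} (-1)^k t^(2k+1) / (2k+1)!, so substituting t = 2x, only odd powers of x are nonzero, with coefficient of x^(2k+1) equal to (-1)^k 2^(2k+1) / (2k+1)!.
Write 25 = 2*12 + 1, giving the coefficient (-1)^12 * 2^25 / 25! = 33554432/15511210043330985984000000 = 8/3698160658676859375.

8/3698160658676859375


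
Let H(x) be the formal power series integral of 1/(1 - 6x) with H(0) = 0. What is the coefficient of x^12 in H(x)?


1/(1 - 6x) = sum_{k>=0} 6^k x^k. Integrating termwise with H(0) = 0:
H(x) = sum_{k>=0} 6^k x^(k+1) / (k+1) = sum_{m>=1} 6^(m-1) x^m / m.
For m = 12: 6^11/12 = 362797056/12 = 30233088.

30233088


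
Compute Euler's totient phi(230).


phi(n) counts integers in [1, n] coprime to n. Using the multiplicative formula phi(n) = n * prod_{p | n} (1 - 1/p):
230 = 2 * 5 * 23, so
phi(230) = 230 * (1 - 1/2) * (1 - 1/5) * (1 - 1/23) = 88.

88


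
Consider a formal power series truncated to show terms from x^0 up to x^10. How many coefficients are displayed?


From x^0 to x^10 inclusive, the count is 10 - 0 + 1 = 11.

11


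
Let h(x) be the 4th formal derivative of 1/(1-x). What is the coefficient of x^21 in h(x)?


Differentiating 4 times: d^4/dx^4 [1/(1-x)] = 4!/(1-x)^5.
The expansion 1/(1-x)^5 = sum_{k>=0} C(k+4, 4) x^k, so the coefficient of x^n in 4!/(1-x)^5 is 4! * C(n+4, 4).
For n = 21: 24 * C(25, 4) = 24 * 12650 = 303600

303600


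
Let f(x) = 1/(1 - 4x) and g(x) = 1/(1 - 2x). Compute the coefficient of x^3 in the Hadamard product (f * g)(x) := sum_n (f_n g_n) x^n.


f has coefficients f_k = 4^k and g has coefficients g_k = 2^k, so the Hadamard product has coefficient (f*g)_k = 4^k * 2^k = 8^k.
For k = 3: 8^3 = 512.

512


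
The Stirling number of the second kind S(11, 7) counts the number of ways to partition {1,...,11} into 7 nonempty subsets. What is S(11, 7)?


Using the explicit formula S(n,k) = (1/k!) sum_{j=0}^{k} (-1)^(k-j) C(k,j) j^n:
S(11, 7) = 63987
Equivalently, S(n,k) is n! times the coefficient of x^n in the EGF (e^x - 1)^k / k!.

63987


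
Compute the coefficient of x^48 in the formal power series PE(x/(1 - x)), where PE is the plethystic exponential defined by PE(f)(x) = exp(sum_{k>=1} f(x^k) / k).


For f(x) = x/(1 - x) we have
sum_{k>=1} f(x^k) / k = sum_{k>=1} (1/k) * x^k / (1 - x^k) = sum_{k, m >= 1} x^(k m) / k,
which after exponentiating simplifies to
PE(x/(1 - x)) = prod_{k>=1} 1 / (1 - x^k).
This is the generating function for the partition function p(n), so the coefficient of x^48 is p(48).
Computing p(48) by dynamic programming over parts 1, 2, ..., 48: p(48) = 147273.

147273


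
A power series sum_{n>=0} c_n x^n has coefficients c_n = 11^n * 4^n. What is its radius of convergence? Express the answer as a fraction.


By the root test (Cauchy-Hadamard), the radius is R = 1 / limsup_n |c_n|^(1/n).
Here |c_n|^(1/n) = (11^n * 4^n)^(1/n) = 11 * 4 = 44 for all n.
So R = 1/44 = 1/44.

1/44


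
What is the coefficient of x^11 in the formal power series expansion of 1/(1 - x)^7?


The expansion 1/(1 - x)^r = sum_{k>=0} C(k + r - 1, r - 1) x^k follows from the multiset / negative-binomial theorem (or from repeated differentiation of the geometric series).
For r = 7 and k = 11:
C(17, 6) = 355687428096000 / (720 * 39916800) = 12376.

12376


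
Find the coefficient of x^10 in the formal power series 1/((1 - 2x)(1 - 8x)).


By partial fractions or Cauchy convolution:
The coefficient equals sum_{k=0}^{10} 2^k * 8^(10-k).
= 1431655424

1431655424


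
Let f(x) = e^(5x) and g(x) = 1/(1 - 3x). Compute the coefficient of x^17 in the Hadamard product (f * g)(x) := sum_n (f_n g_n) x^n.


Expanding: f_k = 5^k/k! (from e^(5x)) and g_k = 3^k (from 1/(1 - 3x)). So the Hadamard coefficient (f * g)_k = 5^k 3^k / k! = (15)^k / k!.
For k = 17: 15^17/17! = 98526125335693359375/355687428096000 = 1081219482421875/3903291392.

1081219482421875/3903291392


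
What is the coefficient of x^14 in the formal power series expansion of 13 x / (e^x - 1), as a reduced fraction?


The exponential generating function for Bernoulli numbers is
x / (e^x - 1) = sum_{k>=0} B_k x^k / k!.
So the coefficient of x^14 in 13 x / (e^x - 1) is 13 B_14 / 14!.
Computing: B_14 = 7/6, 14! = 87178291200, giving
13 * 7/6 / 87178291200 = 1/5748019200.

1/5748019200


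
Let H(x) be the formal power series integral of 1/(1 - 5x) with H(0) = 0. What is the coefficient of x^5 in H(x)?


1/(1 - 5x) = sum_{k>=0} 5^k x^k. Integrating termwise with H(0) = 0:
H(x) = sum_{k>=0} 5^k x^(k+1) / (k+1) = sum_{m>=1} 5^(m-1) x^m / m.
For m = 5: 5^4/5 = 625/5 = 125.

125
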